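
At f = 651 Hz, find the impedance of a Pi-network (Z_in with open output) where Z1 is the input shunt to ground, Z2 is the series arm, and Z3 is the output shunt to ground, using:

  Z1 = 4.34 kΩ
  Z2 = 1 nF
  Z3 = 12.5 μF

Step 1 — Angular frequency: ω = 2π·f = 2π·651 = 4090 rad/s.
Step 2 — Component impedances:
  Z1: Z = R = 4340 Ω
  Z2: Z = 1/(jωC) = -j/(ω·C) = 0 - j2.445e+05 Ω
  Z3: Z = 1/(jωC) = -j/(ω·C) = 0 - j19.56 Ω
Step 3 — With open output, the series arm Z2 and the output shunt Z3 appear in series to ground: Z2 + Z3 = 0 - j2.445e+05 Ω.
Step 4 — Parallel with input shunt Z1: Z_in = Z1 || (Z2 + Z3) = 4339 - j77.01 Ω = 4339∠-1.0° Ω.

Z = 4339 - j77.01 Ω = 4339∠-1.0° Ω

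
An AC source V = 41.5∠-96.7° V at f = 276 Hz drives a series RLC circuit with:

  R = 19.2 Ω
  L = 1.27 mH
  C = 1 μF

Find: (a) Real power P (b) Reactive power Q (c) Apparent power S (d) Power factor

Step 1 — Angular frequency: ω = 2π·f = 2π·276 = 1734 rad/s.
Step 2 — Component impedances:
  R: Z = R = 19.2 Ω
  L: Z = jωL = j·1734·0.00127 = 0 + j2.202 Ω
  C: Z = 1/(jωC) = -j/(ω·C) = 0 - j576.6 Ω
Step 3 — Series combination: Z_total = R + L + C = 19.2 - j574.4 Ω = 574.8∠-88.1° Ω.
Step 4 — Source phasor: V = 41.5∠-96.7° V = -4.842 - j41.22 V.
Step 5 — Current: I = V / Z = 0.07139 - j0.01081 A = 0.0722∠-8.6° A.
Step 6 — Complex power: S = V·I* = 0.1001 - j2.995 VA.
Step 7 — Real power: P = Re(S) = 0.1001 W.
Step 8 — Reactive power: Q = Im(S) = -2.995 VAR.
Step 9 — Apparent power: |S| = 2.996 VA.
Step 10 — Power factor: PF = P/|S| = 0.0334 (leading).

(a) P = 0.1001 W  (b) Q = -2.995 VAR  (c) S = 2.996 VA  (d) PF = 0.0334 (leading)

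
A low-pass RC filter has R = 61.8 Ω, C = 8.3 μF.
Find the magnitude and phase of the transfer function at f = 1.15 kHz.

Step 1 — Angular frequency: ω = 2π·1150 = 7226 rad/s.
Step 2 — Transfer function: H(jω) = 1/(1 + jωRC).
Step 3 — Denominator: 1 + jωRC = 1 + j·7226·61.8·8.3e-06 = 1 + j3.706.
Step 4 — H = 0.06786 - j0.2515.
Step 5 — Magnitude: |H| = 0.2605 (-11.7 dB); phase: φ = -74.9°.

|H| = 0.2605 (-11.7 dB), φ = -74.9°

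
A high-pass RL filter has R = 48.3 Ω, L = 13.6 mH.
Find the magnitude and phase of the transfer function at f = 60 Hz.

Step 1 — Angular frequency: ω = 2π·60 = 377 rad/s.
Step 2 — Transfer function: H(jω) = jωL/(R + jωL).
Step 3 — Numerator jωL = j·5.127; denominator R + jωL = 48.3 + j5.127.
Step 4 — H = 0.01114 + j0.105.
Step 5 — Magnitude: |H| = 0.1056 (-19.5 dB); phase: φ = 83.9°.

|H| = 0.1056 (-19.5 dB), φ = 83.9°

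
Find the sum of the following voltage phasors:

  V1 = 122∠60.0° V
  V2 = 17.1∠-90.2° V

Step 1 — Convert each phasor to rectangular form:
  V1 = 122·(cos(60.0°) + j·sin(60.0°)) = 61 + j105.7 V
  V2 = 17.1·(cos(-90.2°) + j·sin(-90.2°)) = -0.05969 - j17.1 V
Step 2 — Sum components: V_total = 60.94 + j88.56 V.
Step 3 — Convert to polar: |V_total| = 107.5 V, ∠V_total = 55.5°.

V_total = 107.5∠55.5° V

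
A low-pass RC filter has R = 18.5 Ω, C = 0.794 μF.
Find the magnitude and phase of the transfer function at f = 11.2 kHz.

Step 1 — Angular frequency: ω = 2π·1.12e+04 = 7.037e+04 rad/s.
Step 2 — Transfer function: H(jω) = 1/(1 + jωRC).
Step 3 — Denominator: 1 + jωRC = 1 + j·7.037e+04·18.5·7.94e-07 = 1 + j1.034.
Step 4 — H = 0.4834 - j0.4997.
Step 5 — Magnitude: |H| = 0.6953 (-3.2 dB); phase: φ = -45.9°.

|H| = 0.6953 (-3.2 dB), φ = -45.9°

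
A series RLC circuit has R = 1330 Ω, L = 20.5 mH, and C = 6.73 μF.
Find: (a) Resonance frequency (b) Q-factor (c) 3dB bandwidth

Step 1 — Resonance: ω₀ = 1/√(LC) = 1/√(0.0205·6.73e-06) = 2692 rad/s.
Step 2 — f₀ = ω₀/(2π) = 428.5 Hz.
Step 3 — Series Q: Q = ω₀L/R = 2692·0.0205/1330 = 0.0415.
Step 4 — Bandwidth: Δω = ω₀/Q = 6.488e+04 rad/s; BW = Δω/(2π) = 1.033e+04 Hz.

(a) f₀ = 428.5 Hz  (b) Q = 0.0415  (c) BW = 1.033e+04 Hz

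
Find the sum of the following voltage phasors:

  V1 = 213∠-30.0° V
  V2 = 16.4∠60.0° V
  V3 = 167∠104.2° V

Step 1 — Convert each phasor to rectangular form:
  V1 = 213·(cos(-30.0°) + j·sin(-30.0°)) = 184.5 - j106.5 V
  V2 = 16.4·(cos(60.0°) + j·sin(60.0°)) = 8.2 + j14.2 V
  V3 = 167·(cos(104.2°) + j·sin(104.2°)) = -40.97 + j161.9 V
Step 2 — Sum components: V_total = 151.7 + j69.6 V.
Step 3 — Convert to polar: |V_total| = 166.9 V, ∠V_total = 24.6°.

V_total = 166.9∠24.6° V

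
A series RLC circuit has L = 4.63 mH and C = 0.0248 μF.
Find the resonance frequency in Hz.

Step 1 — Resonance condition Im(Z)=0 gives ω₀ = 1/√(LC).
Step 2 — ω₀ = 1/√(0.00463·2.48e-08) = 9.332e+04 rad/s.
Step 3 — f₀ = ω₀/(2π) = 1.485e+04 Hz.

f₀ = 1.485e+04 Hz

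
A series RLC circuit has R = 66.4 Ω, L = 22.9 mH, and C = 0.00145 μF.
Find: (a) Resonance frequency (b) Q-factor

Step 1 — Resonance condition Im(Z)=0 gives ω₀ = 1/√(LC).
Step 2 — ω₀ = 1/√(0.0229·1.45e-09) = 1.735e+05 rad/s.
Step 3 — f₀ = ω₀/(2π) = 2.762e+04 Hz.
Step 4 — Series Q: Q = ω₀L/R = 1.735e+05·0.0229/66.4 = 59.85.

(a) f₀ = 2.762e+04 Hz  (b) Q = 59.85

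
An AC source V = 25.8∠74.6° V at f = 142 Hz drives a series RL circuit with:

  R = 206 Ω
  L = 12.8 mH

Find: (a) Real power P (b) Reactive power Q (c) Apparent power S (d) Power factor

Step 1 — Angular frequency: ω = 2π·f = 2π·142 = 892.2 rad/s.
Step 2 — Component impedances:
  R: Z = R = 206 Ω
  L: Z = jωL = j·892.2·0.0128 = 0 + j11.42 Ω
Step 3 — Series combination: Z_total = R + L = 206 + j11.42 Ω = 206.3∠3.2° Ω.
Step 4 — Source phasor: V = 25.8∠74.6° V = 6.851 + j24.87 V.
Step 5 — Current: I = V / Z = 0.03983 + j0.1185 A = 0.1251∠71.4° A.
Step 6 — Complex power: S = V·I* = 3.221 + j0.1786 VA.
Step 7 — Real power: P = Re(S) = 3.221 W.
Step 8 — Reactive power: Q = Im(S) = 0.1786 VAR.
Step 9 — Apparent power: |S| = 3.226 VA.
Step 10 — Power factor: PF = P/|S| = 0.9985 (lagging).

(a) P = 3.221 W  (b) Q = 0.1786 VAR  (c) S = 3.226 VA  (d) PF = 0.9985 (lagging)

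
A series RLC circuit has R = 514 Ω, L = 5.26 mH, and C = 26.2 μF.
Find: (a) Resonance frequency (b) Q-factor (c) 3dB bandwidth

Step 1 — Resonance: ω₀ = 1/√(LC) = 1/√(0.00526·2.62e-05) = 2694 rad/s.
Step 2 — f₀ = ω₀/(2π) = 428.7 Hz.
Step 3 — Series Q: Q = ω₀L/R = 2694·0.00526/514 = 0.02757.
Step 4 — Bandwidth: Δω = ω₀/Q = 9.772e+04 rad/s; BW = Δω/(2π) = 1.555e+04 Hz.

(a) f₀ = 428.7 Hz  (b) Q = 0.02757  (c) BW = 1.555e+04 Hz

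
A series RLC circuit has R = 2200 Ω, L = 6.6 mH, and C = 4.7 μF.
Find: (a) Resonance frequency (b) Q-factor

Step 1 — Resonance condition Im(Z)=0 gives ω₀ = 1/√(LC).
Step 2 — ω₀ = 1/√(0.0066·4.7e-06) = 5678 rad/s.
Step 3 — f₀ = ω₀/(2π) = 903.6 Hz.
Step 4 — Series Q: Q = ω₀L/R = 5678·0.0066/2200 = 0.01703.

(a) f₀ = 903.6 Hz  (b) Q = 0.01703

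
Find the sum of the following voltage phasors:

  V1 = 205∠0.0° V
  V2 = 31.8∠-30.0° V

Step 1 — Convert each phasor to rectangular form:
  V1 = 205·(cos(0.0°) + j·sin(0.0°)) = 205 V
  V2 = 31.8·(cos(-30.0°) + j·sin(-30.0°)) = 27.54 - j15.9 V
Step 2 — Sum components: V_total = 232.5 - j15.9 V.
Step 3 — Convert to polar: |V_total| = 233.1 V, ∠V_total = -3.9°.

V_total = 233.1∠-3.9° V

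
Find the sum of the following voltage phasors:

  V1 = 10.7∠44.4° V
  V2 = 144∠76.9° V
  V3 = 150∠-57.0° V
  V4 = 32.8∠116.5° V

Step 1 — Convert each phasor to rectangular form:
  V1 = 10.7·(cos(44.4°) + j·sin(44.4°)) = 7.645 + j7.486 V
  V2 = 144·(cos(76.9°) + j·sin(76.9°)) = 32.64 + j140.3 V
  V3 = 150·(cos(-57.0°) + j·sin(-57.0°)) = 81.7 - j125.8 V
  V4 = 32.8·(cos(116.5°) + j·sin(116.5°)) = -14.64 + j29.35 V
Step 2 — Sum components: V_total = 107.3 + j51.29 V.
Step 3 — Convert to polar: |V_total| = 119 V, ∠V_total = 25.5°.

V_total = 119∠25.5° V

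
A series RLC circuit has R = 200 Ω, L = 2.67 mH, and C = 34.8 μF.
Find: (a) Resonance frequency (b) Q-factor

Step 1 — Resonance condition Im(Z)=0 gives ω₀ = 1/√(LC).
Step 2 — ω₀ = 1/√(0.00267·3.48e-05) = 3281 rad/s.
Step 3 — f₀ = ω₀/(2π) = 522.1 Hz.
Step 4 — Series Q: Q = ω₀L/R = 3281·0.00267/200 = 0.0438.

(a) f₀ = 522.1 Hz  (b) Q = 0.0438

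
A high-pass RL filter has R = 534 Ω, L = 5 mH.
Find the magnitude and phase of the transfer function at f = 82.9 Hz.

Step 1 — Angular frequency: ω = 2π·82.9 = 520.9 rad/s.
Step 2 — Transfer function: H(jω) = jωL/(R + jωL).
Step 3 — Numerator jωL = j·2.604; denominator R + jωL = 534 + j2.604.
Step 4 — H = 2.379e-05 + j0.004877.
Step 5 — Magnitude: |H| = 0.004877 (-46.2 dB); phase: φ = 89.7°.

|H| = 0.004877 (-46.2 dB), φ = 89.7°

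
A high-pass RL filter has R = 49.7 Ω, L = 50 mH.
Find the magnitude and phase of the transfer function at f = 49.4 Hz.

Step 1 — Angular frequency: ω = 2π·49.4 = 310.4 rad/s.
Step 2 — Transfer function: H(jω) = jωL/(R + jωL).
Step 3 — Numerator jωL = j·15.52; denominator R + jωL = 49.7 + j15.52.
Step 4 — H = 0.08885 + j0.2845.
Step 5 — Magnitude: |H| = 0.2981 (-10.5 dB); phase: φ = 72.7°.

|H| = 0.2981 (-10.5 dB), φ = 72.7°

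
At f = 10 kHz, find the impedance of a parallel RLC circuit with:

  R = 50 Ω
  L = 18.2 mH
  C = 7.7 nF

Step 1 — Angular frequency: ω = 2π·f = 2π·1e+04 = 6.283e+04 rad/s.
Step 2 — Component impedances:
  R: Z = R = 50 Ω
  L: Z = jωL = j·6.283e+04·0.0182 = 0 + j1144 Ω
  C: Z = 1/(jωC) = -j/(ω·C) = 0 - j2067 Ω
Step 3 — Parallel combination: 1/Z_total = 1/R + 1/L + 1/C; Z_total = 49.98 + j0.9763 Ω = 49.99∠1.1° Ω.

Z = 49.98 + j0.9763 Ω = 49.99∠1.1° Ω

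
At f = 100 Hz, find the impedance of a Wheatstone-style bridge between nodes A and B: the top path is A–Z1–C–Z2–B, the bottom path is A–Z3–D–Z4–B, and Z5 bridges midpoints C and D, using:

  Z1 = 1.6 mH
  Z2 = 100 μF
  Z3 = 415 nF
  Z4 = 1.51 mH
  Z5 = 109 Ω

Step 1 — Angular frequency: ω = 2π·f = 2π·100 = 628.3 rad/s.
Step 2 — Component impedances:
  Z1: Z = jωL = j·628.3·0.0016 = 0 + j1.005 Ω
  Z2: Z = 1/(jωC) = -j/(ω·C) = 0 - j15.92 Ω
  Z3: Z = 1/(jωC) = -j/(ω·C) = 0 - j3835 Ω
  Z4: Z = jωL = j·628.3·0.00151 = 0 + j0.9488 Ω
  Z5: Z = R = 109 Ω
Step 3 — Bridge requires nodal analysis (the Z5 bridge couples midpoints C and D, so the two paths cannot be reduced to a simple series/parallel combination). Setting node B to ground and injecting 1 A at node A, the 3-node admittance system at A, C, D solves to V_A = Z_AB = 2.265 - j14.54 Ω = 14.72∠-81.1° Ω.

Z = 2.265 - j14.54 Ω = 14.72∠-81.1° Ω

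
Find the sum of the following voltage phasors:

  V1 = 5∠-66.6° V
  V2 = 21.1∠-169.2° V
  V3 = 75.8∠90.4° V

Step 1 — Convert each phasor to rectangular form:
  V1 = 5·(cos(-66.6°) + j·sin(-66.6°)) = 1.986 - j4.589 V
  V2 = 21.1·(cos(-169.2°) + j·sin(-169.2°)) = -20.73 - j3.954 V
  V3 = 75.8·(cos(90.4°) + j·sin(90.4°)) = -0.5292 + j75.8 V
Step 2 — Sum components: V_total = -19.27 + j67.26 V.
Step 3 — Convert to polar: |V_total| = 69.96 V, ∠V_total = 106.0°.

V_total = 69.96∠106.0° V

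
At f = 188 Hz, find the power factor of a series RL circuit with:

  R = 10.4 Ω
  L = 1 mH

Step 1 — Angular frequency: ω = 2π·f = 2π·188 = 1181 rad/s.
Step 2 — Component impedances:
  R: Z = R = 10.4 Ω
  L: Z = jωL = j·1181·0.001 = 0 + j1.181 Ω
Step 3 — Series combination: Z_total = R + L = 10.4 + j1.181 Ω = 10.47∠6.5° Ω.
Step 4 — Power factor: PF = cos(φ) = Re(Z)/|Z| = 10.4/10.467 = 0.9936.
Step 5 — Type: Im(Z) = 1.181 ⇒ lagging (phase φ = 6.5°).

PF = 0.9936 (lagging, φ = 6.5°)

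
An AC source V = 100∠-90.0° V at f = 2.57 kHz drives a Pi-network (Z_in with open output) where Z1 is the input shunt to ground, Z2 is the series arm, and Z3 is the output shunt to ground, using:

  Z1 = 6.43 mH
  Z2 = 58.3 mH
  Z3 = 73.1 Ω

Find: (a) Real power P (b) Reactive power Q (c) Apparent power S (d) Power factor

Step 1 — Angular frequency: ω = 2π·f = 2π·2570 = 1.615e+04 rad/s.
Step 2 — Component impedances:
  Z1: Z = jωL = j·1.615e+04·0.00643 = 0 + j103.8 Ω
  Z2: Z = jωL = j·1.615e+04·0.0583 = 0 + j941.4 Ω
  Z3: Z = R = 73.1 Ω
Step 3 — With open output, the series arm Z2 and the output shunt Z3 appear in series to ground: Z2 + Z3 = 73.1 + j941.4 Ω.
Step 4 — Parallel with input shunt Z1: Z_in = Z1 || (Z2 + Z3) = 0.7178 + j93.57 Ω = 93.57∠89.6° Ω.
Step 5 — Source phasor: V = 100∠-90.0° V = 0 - j100 V.
Step 6 — Current: I = V / Z = -1.069 - j0.008199 A = 1.069∠-179.6° A.
Step 7 — Complex power: S = V·I* = 0.8199 + j106.9 VA.
Step 8 — Real power: P = Re(S) = 0.8199 W.
Step 9 — Reactive power: Q = Im(S) = 106.9 VAR.
Step 10 — Apparent power: |S| = 106.9 VA.
Step 11 — Power factor: PF = P/|S| = 0.007671 (lagging).

(a) P = 0.8199 W  (b) Q = 106.9 VAR  (c) S = 106.9 VA  (d) PF = 0.007671 (lagging)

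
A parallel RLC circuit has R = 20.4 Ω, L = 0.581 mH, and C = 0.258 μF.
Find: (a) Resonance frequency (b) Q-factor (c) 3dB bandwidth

Step 1 — Resonance: ω₀ = 1/√(LC) = 1/√(0.000581·2.58e-07) = 8.168e+04 rad/s.
Step 2 — f₀ = ω₀/(2π) = 1.3e+04 Hz.
Step 3 — Parallel Q: Q = R/(ω₀L) = 20.4/(8.168e+04·0.000581) = 0.4299.
Step 4 — Bandwidth: Δω = ω₀/Q = 1.9e+05 rad/s; BW = Δω/(2π) = 3.024e+04 Hz.

(a) f₀ = 1.3e+04 Hz  (b) Q = 0.4299  (c) BW = 3.024e+04 Hz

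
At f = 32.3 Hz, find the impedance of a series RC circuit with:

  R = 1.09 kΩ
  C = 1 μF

Step 1 — Angular frequency: ω = 2π·f = 2π·32.3 = 202.9 rad/s.
Step 2 — Component impedances:
  R: Z = R = 1090 Ω
  C: Z = 1/(jωC) = -j/(ω·C) = 0 - j4927 Ω
Step 3 — Series combination: Z_total = R + C = 1090 - j4927 Ω = 5047∠-77.5° Ω.

Z = 1090 - j4927 Ω = 5047∠-77.5° Ω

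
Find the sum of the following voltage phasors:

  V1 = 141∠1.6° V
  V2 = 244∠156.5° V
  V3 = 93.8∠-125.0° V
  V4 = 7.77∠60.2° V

Step 1 — Convert each phasor to rectangular form:
  V1 = 141·(cos(1.6°) + j·sin(1.6°)) = 140.9 + j3.937 V
  V2 = 244·(cos(156.5°) + j·sin(156.5°)) = -223.8 + j97.29 V
  V3 = 93.8·(cos(-125.0°) + j·sin(-125.0°)) = -53.8 - j76.84 V
  V4 = 7.77·(cos(60.2°) + j·sin(60.2°)) = 3.861 + j6.743 V
Step 2 — Sum components: V_total = -132.8 + j31.14 V.
Step 3 — Convert to polar: |V_total| = 136.4 V, ∠V_total = 166.8°.

V_total = 136.4∠166.8° V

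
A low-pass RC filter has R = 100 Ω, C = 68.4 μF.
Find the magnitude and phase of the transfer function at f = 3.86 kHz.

Step 1 — Angular frequency: ω = 2π·3860 = 2.425e+04 rad/s.
Step 2 — Transfer function: H(jω) = 1/(1 + jωRC).
Step 3 — Denominator: 1 + jωRC = 1 + j·2.425e+04·100·6.84e-05 = 1 + j165.9.
Step 4 — H = 3.634e-05 - j0.006028.
Step 5 — Magnitude: |H| = 0.006028 (-44.4 dB); phase: φ = -89.7°.

|H| = 0.006028 (-44.4 dB), φ = -89.7°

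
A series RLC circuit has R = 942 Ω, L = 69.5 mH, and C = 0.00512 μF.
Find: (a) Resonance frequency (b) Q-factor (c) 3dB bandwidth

Step 1 — Resonance: ω₀ = 1/√(LC) = 1/√(0.0695·5.12e-09) = 5.301e+04 rad/s.
Step 2 — f₀ = ω₀/(2π) = 8437 Hz.
Step 3 — Series Q: Q = ω₀L/R = 5.301e+04·0.0695/942 = 3.911.
Step 4 — Bandwidth: Δω = ω₀/Q = 1.355e+04 rad/s; BW = Δω/(2π) = 2157 Hz.

(a) f₀ = 8437 Hz  (b) Q = 3.911  (c) BW = 2157 Hz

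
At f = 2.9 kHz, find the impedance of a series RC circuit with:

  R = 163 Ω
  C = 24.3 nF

Step 1 — Angular frequency: ω = 2π·f = 2π·2900 = 1.822e+04 rad/s.
Step 2 — Component impedances:
  R: Z = R = 163 Ω
  C: Z = 1/(jωC) = -j/(ω·C) = 0 - j2258 Ω
Step 3 — Series combination: Z_total = R + C = 163 - j2258 Ω = 2264∠-85.9° Ω.

Z = 163 - j2258 Ω = 2264∠-85.9° Ω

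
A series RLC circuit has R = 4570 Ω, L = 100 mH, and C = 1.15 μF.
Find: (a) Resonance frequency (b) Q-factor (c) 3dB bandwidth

Step 1 — Resonance: ω₀ = 1/√(LC) = 1/√(0.1·1.15e-06) = 2949 rad/s.
Step 2 — f₀ = ω₀/(2π) = 469.3 Hz.
Step 3 — Series Q: Q = ω₀L/R = 2949·0.1/4570 = 0.06453.
Step 4 — Bandwidth: Δω = ω₀/Q = 4.57e+04 rad/s; BW = Δω/(2π) = 7273 Hz.

(a) f₀ = 469.3 Hz  (b) Q = 0.06453  (c) BW = 7273 Hz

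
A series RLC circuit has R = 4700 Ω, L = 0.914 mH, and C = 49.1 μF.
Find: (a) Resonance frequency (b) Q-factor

Step 1 — Resonance condition Im(Z)=0 gives ω₀ = 1/√(LC).
Step 2 — ω₀ = 1/√(0.000914·4.91e-05) = 4720 rad/s.
Step 3 — f₀ = ω₀/(2π) = 751.3 Hz.
Step 4 — Series Q: Q = ω₀L/R = 4720·0.000914/4700 = 0.000918.

(a) f₀ = 751.3 Hz  (b) Q = 0.000918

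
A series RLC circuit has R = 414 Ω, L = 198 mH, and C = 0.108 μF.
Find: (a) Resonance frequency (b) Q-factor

Step 1 — Resonance condition Im(Z)=0 gives ω₀ = 1/√(LC).
Step 2 — ω₀ = 1/√(0.198·1.08e-07) = 6838 rad/s.
Step 3 — f₀ = ω₀/(2π) = 1088 Hz.
Step 4 — Series Q: Q = ω₀L/R = 6838·0.198/414 = 3.271.

(a) f₀ = 1088 Hz  (b) Q = 3.271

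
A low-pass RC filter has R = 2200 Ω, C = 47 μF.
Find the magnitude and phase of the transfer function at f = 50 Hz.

Step 1 — Angular frequency: ω = 2π·50 = 314.2 rad/s.
Step 2 — Transfer function: H(jω) = 1/(1 + jωRC).
Step 3 — Denominator: 1 + jωRC = 1 + j·314.2·2200·4.7e-05 = 1 + j32.48.
Step 4 — H = 0.0009468 - j0.03076.
Step 5 — Magnitude: |H| = 0.03077 (-30.2 dB); phase: φ = -88.2°.

|H| = 0.03077 (-30.2 dB), φ = -88.2°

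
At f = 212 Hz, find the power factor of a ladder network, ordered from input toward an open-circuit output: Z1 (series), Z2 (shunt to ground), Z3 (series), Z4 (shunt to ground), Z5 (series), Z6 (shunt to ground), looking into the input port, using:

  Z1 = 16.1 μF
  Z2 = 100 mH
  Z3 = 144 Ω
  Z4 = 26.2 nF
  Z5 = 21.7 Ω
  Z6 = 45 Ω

Step 1 — Angular frequency: ω = 2π·f = 2π·212 = 1332 rad/s.
Step 2 — Component impedances:
  Z1: Z = 1/(jωC) = -j/(ω·C) = 0 - j46.63 Ω
  Z2: Z = jωL = j·1332·0.1 = 0 + j133.2 Ω
  Z3: Z = R = 144 Ω
  Z4: Z = 1/(jωC) = -j/(ω·C) = 0 - j2.865e+04 Ω
  Z5: Z = R = 21.7 Ω
  Z6: Z = R = 45 Ω
Step 3 — Ladder network (open output): work backward from the far end, alternating series and parallel combinations. Z_in = 60.2 + j48.56 Ω = 77.35∠38.9° Ω.
Step 4 — Power factor: PF = cos(φ) = Re(Z)/|Z| = 60.205/77.346 = 0.7784.
Step 5 — Type: Im(Z) = 48.56 ⇒ lagging (phase φ = 38.9°).

PF = 0.7784 (lagging, φ = 38.9°)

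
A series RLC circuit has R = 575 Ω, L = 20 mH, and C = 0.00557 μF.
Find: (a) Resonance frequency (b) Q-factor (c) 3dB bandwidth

Step 1 — Resonance: ω₀ = 1/√(LC) = 1/√(0.02·5.57e-09) = 9.475e+04 rad/s.
Step 2 — f₀ = ω₀/(2π) = 1.508e+04 Hz.
Step 3 — Series Q: Q = ω₀L/R = 9.475e+04·0.02/575 = 3.295.
Step 4 — Bandwidth: Δω = ω₀/Q = 2.875e+04 rad/s; BW = Δω/(2π) = 4576 Hz.

(a) f₀ = 1.508e+04 Hz  (b) Q = 3.295  (c) BW = 4576 Hz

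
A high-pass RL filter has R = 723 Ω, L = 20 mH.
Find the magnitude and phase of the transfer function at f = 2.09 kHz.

Step 1 — Angular frequency: ω = 2π·2090 = 1.313e+04 rad/s.
Step 2 — Transfer function: H(jω) = jωL/(R + jωL).
Step 3 — Numerator jωL = j·262.6; denominator R + jωL = 723 + j262.6.
Step 4 — H = 0.1166 + j0.3209.
Step 5 — Magnitude: |H| = 0.3414 (-9.3 dB); phase: φ = 70.0°.

|H| = 0.3414 (-9.3 dB), φ = 70.0°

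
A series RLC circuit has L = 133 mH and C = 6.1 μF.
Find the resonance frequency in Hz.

Step 1 — Resonance condition Im(Z)=0 gives ω₀ = 1/√(LC).
Step 2 — ω₀ = 1/√(0.133·6.1e-06) = 1110 rad/s.
Step 3 — f₀ = ω₀/(2π) = 176.7 Hz.

f₀ = 176.7 Hz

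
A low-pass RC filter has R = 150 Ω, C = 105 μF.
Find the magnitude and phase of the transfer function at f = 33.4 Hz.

Step 1 — Angular frequency: ω = 2π·33.4 = 209.9 rad/s.
Step 2 — Transfer function: H(jω) = 1/(1 + jωRC).
Step 3 — Denominator: 1 + jωRC = 1 + j·209.9·150·0.000105 = 1 + j3.305.
Step 4 — H = 0.08386 - j0.2772.
Step 5 — Magnitude: |H| = 0.2896 (-10.8 dB); phase: φ = -73.2°.

|H| = 0.2896 (-10.8 dB), φ = -73.2°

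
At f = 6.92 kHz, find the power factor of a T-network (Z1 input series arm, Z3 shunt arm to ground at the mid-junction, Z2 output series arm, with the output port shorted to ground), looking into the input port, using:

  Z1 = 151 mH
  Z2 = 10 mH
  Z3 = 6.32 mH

Step 1 — Angular frequency: ω = 2π·f = 2π·6920 = 4.348e+04 rad/s.
Step 2 — Component impedances:
  Z1: Z = jωL = j·4.348e+04·0.151 = 0 + j6565 Ω
  Z2: Z = jωL = j·4.348e+04·0.01 = 0 + j434.8 Ω
  Z3: Z = jωL = j·4.348e+04·0.00632 = 0 + j274.8 Ω
Step 3 — With the output port shorted to ground, the output series arm Z2 runs from the junction to ground; the shunt arm Z3 also runs from the junction to ground. They appear in parallel: Z3 || Z2 = 0 + j168.4 Ω.
Step 4 — Series with input arm Z1: Z_in = Z1 + (Z3 || Z2) = 0 + j6734 Ω = 6734∠90.0° Ω.
Step 5 — Power factor: PF = cos(φ) = Re(Z)/|Z| = 0/6734 = 0.
Step 6 — Type: Im(Z) = 6734 ⇒ lagging (phase φ = 90.0°).

PF = 0 (lagging, φ = 90.0°)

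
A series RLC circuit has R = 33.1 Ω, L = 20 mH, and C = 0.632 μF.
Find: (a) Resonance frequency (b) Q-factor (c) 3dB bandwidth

Step 1 — Resonance: ω₀ = 1/√(LC) = 1/√(0.02·6.32e-07) = 8895 rad/s.
Step 2 — f₀ = ω₀/(2π) = 1416 Hz.
Step 3 — Series Q: Q = ω₀L/R = 8895·0.02/33.1 = 5.374.
Step 4 — Bandwidth: Δω = ω₀/Q = 1655 rad/s; BW = Δω/(2π) = 263.4 Hz.

(a) f₀ = 1416 Hz  (b) Q = 5.374  (c) BW = 263.4 Hz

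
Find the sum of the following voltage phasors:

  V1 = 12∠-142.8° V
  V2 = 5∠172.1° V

Step 1 — Convert each phasor to rectangular form:
  V1 = 12·(cos(-142.8°) + j·sin(-142.8°)) = -9.558 - j7.255 V
  V2 = 5·(cos(172.1°) + j·sin(172.1°)) = -4.953 + j0.6872 V
Step 2 — Sum components: V_total = -14.51 - j6.568 V.
Step 3 — Convert to polar: |V_total| = 15.93 V, ∠V_total = -155.6°.

V_total = 15.93∠-155.6° V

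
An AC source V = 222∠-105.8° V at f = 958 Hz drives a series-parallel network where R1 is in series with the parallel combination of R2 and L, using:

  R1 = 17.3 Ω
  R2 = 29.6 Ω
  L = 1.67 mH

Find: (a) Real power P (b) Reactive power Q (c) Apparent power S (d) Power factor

Step 1 — Angular frequency: ω = 2π·f = 2π·958 = 6019 rad/s.
Step 2 — Component impedances:
  R1: Z = R = 17.3 Ω
  R2: Z = R = 29.6 Ω
  L: Z = jωL = j·6019·0.00167 = 0 + j10.05 Ω
Step 3 — Parallel branch: R2 || L = 1/(1/R2 + 1/L) = 3.061 + j9.013 Ω.
Step 4 — Series with R1: Z_total = R1 + (R2 || L) = 20.36 + j9.013 Ω = 22.27∠23.9° Ω.
Step 5 — Source phasor: V = 222∠-105.8° V = -60.45 - j213.6 V.
Step 6 — Current: I = V / Z = -6.366 - j7.674 A = 9.97∠-129.7° A.
Step 7 — Complex power: S = V·I* = 2024 + j895.9 VA.
Step 8 — Real power: P = Re(S) = 2024 W.
Step 9 — Reactive power: Q = Im(S) = 895.9 VAR.
Step 10 — Apparent power: |S| = 2213 VA.
Step 11 — Power factor: PF = P/|S| = 0.9144 (lagging).

(a) P = 2024 W  (b) Q = 895.9 VAR  (c) S = 2213 VA  (d) PF = 0.9144 (lagging)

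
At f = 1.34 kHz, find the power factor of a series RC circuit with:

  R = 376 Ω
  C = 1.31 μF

Step 1 — Angular frequency: ω = 2π·f = 2π·1340 = 8419 rad/s.
Step 2 — Component impedances:
  R: Z = R = 376 Ω
  C: Z = 1/(jωC) = -j/(ω·C) = 0 - j90.67 Ω
Step 3 — Series combination: Z_total = R + C = 376 - j90.67 Ω = 386.8∠-13.6° Ω.
Step 4 — Power factor: PF = cos(φ) = Re(Z)/|Z| = 376/386.8 = 0.9721.
Step 5 — Type: Im(Z) = -90.67 ⇒ leading (phase φ = -13.6°).

PF = 0.9721 (leading, φ = -13.6°)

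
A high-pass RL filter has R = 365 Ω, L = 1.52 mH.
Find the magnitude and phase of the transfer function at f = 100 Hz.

Step 1 — Angular frequency: ω = 2π·100 = 628.3 rad/s.
Step 2 — Transfer function: H(jω) = jωL/(R + jωL).
Step 3 — Numerator jωL = j·0.955; denominator R + jωL = 365 + j0.955.
Step 4 — H = 6.846e-06 + j0.002617.
Step 5 — Magnitude: |H| = 0.002617 (-51.6 dB); phase: φ = 89.9°.

|H| = 0.002617 (-51.6 dB), φ = 89.9°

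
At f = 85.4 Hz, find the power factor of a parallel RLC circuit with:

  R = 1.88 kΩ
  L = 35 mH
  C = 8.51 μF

Step 1 — Angular frequency: ω = 2π·f = 2π·85.4 = 536.6 rad/s.
Step 2 — Component impedances:
  R: Z = R = 1880 Ω
  L: Z = jωL = j·536.6·0.035 = 0 + j18.78 Ω
  C: Z = 1/(jωC) = -j/(ω·C) = 0 - j219 Ω
Step 3 — Parallel combination: 1/Z_total = 1/R + 1/L + 1/C; Z_total = 0.2244 + j20.54 Ω = 20.54∠89.4° Ω.
Step 4 — Power factor: PF = cos(φ) = Re(Z)/|Z| = 0.2244/20.54 = 0.01093.
Step 5 — Type: Im(Z) = 20.54 ⇒ lagging (phase φ = 89.4°).

PF = 0.01093 (lagging, φ = 89.4°)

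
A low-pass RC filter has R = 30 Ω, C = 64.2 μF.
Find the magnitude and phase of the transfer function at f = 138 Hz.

Step 1 — Angular frequency: ω = 2π·138 = 867.1 rad/s.
Step 2 — Transfer function: H(jω) = 1/(1 + jωRC).
Step 3 — Denominator: 1 + jωRC = 1 + j·867.1·30·6.42e-05 = 1 + j1.67.
Step 4 — H = 0.2639 - j0.4408.
Step 5 — Magnitude: |H| = 0.5137 (-5.8 dB); phase: φ = -59.1°.

|H| = 0.5137 (-5.8 dB), φ = -59.1°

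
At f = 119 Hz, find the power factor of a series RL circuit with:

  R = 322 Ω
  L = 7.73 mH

Step 1 — Angular frequency: ω = 2π·f = 2π·119 = 747.7 rad/s.
Step 2 — Component impedances:
  R: Z = R = 322 Ω
  L: Z = jωL = j·747.7·0.00773 = 0 + j5.78 Ω
Step 3 — Series combination: Z_total = R + L = 322 + j5.78 Ω = 322.1∠1.0° Ω.
Step 4 — Power factor: PF = cos(φ) = Re(Z)/|Z| = 322/322.05 = 0.9998.
Step 5 — Type: Im(Z) = 5.78 ⇒ lagging (phase φ = 1.0°).

PF = 0.9998 (lagging, φ = 1.0°)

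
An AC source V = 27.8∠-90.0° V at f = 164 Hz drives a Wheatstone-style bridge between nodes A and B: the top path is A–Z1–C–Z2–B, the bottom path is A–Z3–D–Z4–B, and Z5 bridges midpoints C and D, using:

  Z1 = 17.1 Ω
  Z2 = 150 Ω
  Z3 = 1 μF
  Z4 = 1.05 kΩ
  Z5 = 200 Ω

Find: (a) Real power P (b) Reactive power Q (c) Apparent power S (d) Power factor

Step 1 — Angular frequency: ω = 2π·f = 2π·164 = 1030 rad/s.
Step 2 — Component impedances:
  Z1: Z = R = 17.1 Ω
  Z2: Z = R = 150 Ω
  Z3: Z = 1/(jωC) = -j/(ω·C) = 0 - j970.5 Ω
  Z4: Z = R = 1050 Ω
  Z5: Z = R = 200 Ω
Step 3 — Bridge requires nodal analysis (the Z5 bridge couples midpoints C and D, so the two paths cannot be reduced to a simple series/parallel combination). Setting node B to ground and injecting 1 A at node A, the 3-node admittance system at A, C, D solves to V_A = Z_AB = 150.7 - j1.474 Ω = 150.7∠-0.6° Ω.
Step 4 — Source phasor: V = 27.8∠-90.0° V = 0 - j27.8 V.
Step 5 — Current: I = V / Z = 0.001803 - j0.1844 A = 0.1844∠-89.4° A.
Step 6 — Complex power: S = V·I* = 5.126 - j0.05013 VA.
Step 7 — Real power: P = Re(S) = 5.126 W.
Step 8 — Reactive power: Q = Im(S) = -0.05013 VAR.
Step 9 — Apparent power: |S| = 5.127 VA.
Step 10 — Power factor: PF = P/|S| = 1 (leading).

(a) P = 5.126 W  (b) Q = -0.05013 VAR  (c) S = 5.127 VA  (d) PF = 1 (leading)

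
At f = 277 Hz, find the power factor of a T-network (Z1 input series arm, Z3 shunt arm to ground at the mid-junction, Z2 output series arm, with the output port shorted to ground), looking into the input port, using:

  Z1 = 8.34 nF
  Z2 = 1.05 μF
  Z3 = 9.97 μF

Step 1 — Angular frequency: ω = 2π·f = 2π·277 = 1740 rad/s.
Step 2 — Component impedances:
  Z1: Z = 1/(jωC) = -j/(ω·C) = 0 - j6.889e+04 Ω
  Z2: Z = 1/(jωC) = -j/(ω·C) = 0 - j547.2 Ω
  Z3: Z = 1/(jωC) = -j/(ω·C) = 0 - j57.63 Ω
Step 3 — With the output port shorted to ground, the output series arm Z2 runs from the junction to ground; the shunt arm Z3 also runs from the junction to ground. They appear in parallel: Z3 || Z2 = 0 - j52.14 Ω.
Step 4 — Series with input arm Z1: Z_in = Z1 + (Z3 || Z2) = 0 - j6.895e+04 Ω = 6.895e+04∠-90.0° Ω.
Step 5 — Power factor: PF = cos(φ) = Re(Z)/|Z| = 0/6.895e+04 = 0.
Step 6 — Type: Im(Z) = -6.895e+04 ⇒ leading (phase φ = -90.0°).

PF = 0 (leading, φ = -90.0°)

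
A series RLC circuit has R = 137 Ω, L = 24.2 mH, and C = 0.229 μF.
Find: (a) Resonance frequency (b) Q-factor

Step 1 — Resonance condition Im(Z)=0 gives ω₀ = 1/√(LC).
Step 2 — ω₀ = 1/√(0.0242·2.29e-07) = 1.343e+04 rad/s.
Step 3 — f₀ = ω₀/(2π) = 2138 Hz.
Step 4 — Series Q: Q = ω₀L/R = 1.343e+04·0.0242/137 = 2.373.

(a) f₀ = 2138 Hz  (b) Q = 2.373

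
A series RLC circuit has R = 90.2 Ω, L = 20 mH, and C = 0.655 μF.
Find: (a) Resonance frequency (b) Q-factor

Step 1 — Resonance condition Im(Z)=0 gives ω₀ = 1/√(LC).
Step 2 — ω₀ = 1/√(0.02·6.55e-07) = 8737 rad/s.
Step 3 — f₀ = ω₀/(2π) = 1391 Hz.
Step 4 — Series Q: Q = ω₀L/R = 8737·0.02/90.2 = 1.937.

(a) f₀ = 1391 Hz  (b) Q = 1.937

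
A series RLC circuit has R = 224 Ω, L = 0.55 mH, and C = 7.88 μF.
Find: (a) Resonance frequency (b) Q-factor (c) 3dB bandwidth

Step 1 — Resonance: ω₀ = 1/√(LC) = 1/√(0.00055·7.88e-06) = 1.519e+04 rad/s.
Step 2 — f₀ = ω₀/(2π) = 2418 Hz.
Step 3 — Series Q: Q = ω₀L/R = 1.519e+04·0.00055/224 = 0.0373.
Step 4 — Bandwidth: Δω = ω₀/Q = 4.073e+05 rad/s; BW = Δω/(2π) = 6.482e+04 Hz.

(a) f₀ = 2418 Hz  (b) Q = 0.0373  (c) BW = 6.482e+04 Hz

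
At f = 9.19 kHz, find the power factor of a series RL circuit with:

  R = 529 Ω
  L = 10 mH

Step 1 — Angular frequency: ω = 2π·f = 2π·9190 = 5.774e+04 rad/s.
Step 2 — Component impedances:
  R: Z = R = 529 Ω
  L: Z = jωL = j·5.774e+04·0.01 = 0 + j577.4 Ω
Step 3 — Series combination: Z_total = R + L = 529 + j577.4 Ω = 783.1∠47.5° Ω.
Step 4 — Power factor: PF = cos(φ) = Re(Z)/|Z| = 529/783.1 = 0.6755.
Step 5 — Type: Im(Z) = 577.4 ⇒ lagging (phase φ = 47.5°).

PF = 0.6755 (lagging, φ = 47.5°)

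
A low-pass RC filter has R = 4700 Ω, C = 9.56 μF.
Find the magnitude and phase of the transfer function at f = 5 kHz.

Step 1 — Angular frequency: ω = 2π·5000 = 3.142e+04 rad/s.
Step 2 — Transfer function: H(jω) = 1/(1 + jωRC).
Step 3 — Denominator: 1 + jωRC = 1 + j·3.142e+04·4700·9.56e-06 = 1 + j1412.
Step 4 — H = 5.019e-07 - j0.0007084.
Step 5 — Magnitude: |H| = 0.0007084 (-63.0 dB); phase: φ = -90.0°.

|H| = 0.0007084 (-63.0 dB), φ = -90.0°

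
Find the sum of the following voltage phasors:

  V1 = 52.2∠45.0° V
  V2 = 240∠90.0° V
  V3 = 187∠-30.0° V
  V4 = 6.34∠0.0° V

Step 1 — Convert each phasor to rectangular form:
  V1 = 52.2·(cos(45.0°) + j·sin(45.0°)) = 36.91 + j36.91 V
  V2 = 240·(cos(90.0°) + j·sin(90.0°)) = 0 + j240 V
  V3 = 187·(cos(-30.0°) + j·sin(-30.0°)) = 161.9 - j93.5 V
  V4 = 6.34·(cos(0.0°) + j·sin(0.0°)) = 6.34 V
Step 2 — Sum components: V_total = 205.2 + j183.4 V.
Step 3 — Convert to polar: |V_total| = 275.2 V, ∠V_total = 41.8°.

V_total = 275.2∠41.8° V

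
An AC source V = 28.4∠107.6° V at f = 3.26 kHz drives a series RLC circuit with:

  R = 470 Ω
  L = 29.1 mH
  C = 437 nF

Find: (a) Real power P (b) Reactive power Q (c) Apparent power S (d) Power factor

Step 1 — Angular frequency: ω = 2π·f = 2π·3260 = 2.048e+04 rad/s.
Step 2 — Component impedances:
  R: Z = R = 470 Ω
  L: Z = jωL = j·2.048e+04·0.0291 = 0 + j596.1 Ω
  C: Z = 1/(jωC) = -j/(ω·C) = 0 - j111.7 Ω
Step 3 — Series combination: Z_total = R + L + C = 470 + j484.3 Ω = 674.9∠45.9° Ω.
Step 4 — Source phasor: V = 28.4∠107.6° V = -8.587 + j27.07 V.
Step 5 — Current: I = V / Z = 0.01992 + j0.03706 A = 0.04208∠61.7° A.
Step 6 — Complex power: S = V·I* = 0.8323 + j0.8577 VA.
Step 7 — Real power: P = Re(S) = 0.8323 W.
Step 8 — Reactive power: Q = Im(S) = 0.8577 VAR.
Step 9 — Apparent power: |S| = 1.195 VA.
Step 10 — Power factor: PF = P/|S| = 0.6964 (lagging).

(a) P = 0.8323 W  (b) Q = 0.8577 VAR  (c) S = 1.195 VA  (d) PF = 0.6964 (lagging)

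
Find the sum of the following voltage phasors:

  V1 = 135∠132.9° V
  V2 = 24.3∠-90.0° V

Step 1 — Convert each phasor to rectangular form:
  V1 = 135·(cos(132.9°) + j·sin(132.9°)) = -91.9 + j98.89 V
  V2 = 24.3·(cos(-90.0°) + j·sin(-90.0°)) = 0 - j24.3 V
Step 2 — Sum components: V_total = -91.9 + j74.59 V.
Step 3 — Convert to polar: |V_total| = 118.4 V, ∠V_total = 140.9°.

V_total = 118.4∠140.9° V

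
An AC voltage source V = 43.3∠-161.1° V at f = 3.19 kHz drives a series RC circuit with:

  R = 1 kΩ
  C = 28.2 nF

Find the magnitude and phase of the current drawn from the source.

Step 1 — Angular frequency: ω = 2π·f = 2π·3190 = 2.004e+04 rad/s.
Step 2 — Component impedances:
  R: Z = R = 1000 Ω
  C: Z = 1/(jωC) = -j/(ω·C) = 0 - j1769 Ω
Step 3 — Series combination: Z_total = R + C = 1000 - j1769 Ω = 2032∠-60.5° Ω.
Step 4 — Source phasor: V = 43.3∠-161.1° V = -40.97 - j14.03 V.
Step 5 — Ohm's law: I = V / Z_total = (-40.97 - j14.03) / (1000 - j1769) = -0.003911 - j0.02094 A.
Step 6 — Convert to polar: |I| = 0.02131 A, ∠I = -100.6°.

I = 0.02131∠-100.6° A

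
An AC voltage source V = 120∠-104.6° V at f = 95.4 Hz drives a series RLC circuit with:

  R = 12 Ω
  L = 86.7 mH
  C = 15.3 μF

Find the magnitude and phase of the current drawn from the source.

Step 1 — Angular frequency: ω = 2π·f = 2π·95.4 = 599.4 rad/s.
Step 2 — Component impedances:
  R: Z = R = 12 Ω
  L: Z = jωL = j·599.4·0.0867 = 0 + j51.97 Ω
  C: Z = 1/(jωC) = -j/(ω·C) = 0 - j109 Ω
Step 3 — Series combination: Z_total = R + L + C = 12 - j57.07 Ω = 58.32∠-78.1° Ω.
Step 4 — Source phasor: V = 120∠-104.6° V = -30.25 - j116.1 V.
Step 5 — Ohm's law: I = V / Z_total = (-30.25 - j116.1) / (12 - j57.07) = 1.842 - j0.9173 A.
Step 6 — Convert to polar: |I| = 2.058 A, ∠I = -26.5°.

I = 2.058∠-26.5° A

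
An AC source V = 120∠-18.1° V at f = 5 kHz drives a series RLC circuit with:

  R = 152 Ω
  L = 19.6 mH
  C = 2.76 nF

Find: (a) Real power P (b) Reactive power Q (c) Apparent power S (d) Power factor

Step 1 — Angular frequency: ω = 2π·f = 2π·5000 = 3.142e+04 rad/s.
Step 2 — Component impedances:
  R: Z = R = 152 Ω
  L: Z = jωL = j·3.142e+04·0.0196 = 0 + j615.8 Ω
  C: Z = 1/(jωC) = -j/(ω·C) = 0 - j1.153e+04 Ω
Step 3 — Series combination: Z_total = R + L + C = 152 - j1.092e+04 Ω = 1.092e+04∠-89.2° Ω.
Step 4 — Source phasor: V = 120∠-18.1° V = 114.1 - j37.28 V.
Step 5 — Current: I = V / Z = 0.00356 + j0.0104 A = 0.01099∠71.1° A.
Step 6 — Complex power: S = V·I* = 0.01836 - j1.319 VA.
Step 7 — Real power: P = Re(S) = 0.01836 W.
Step 8 — Reactive power: Q = Im(S) = -1.319 VAR.
Step 9 — Apparent power: |S| = 1.319 VA.
Step 10 — Power factor: PF = P/|S| = 0.01392 (leading).

(a) P = 0.01836 W  (b) Q = -1.319 VAR  (c) S = 1.319 VA  (d) PF = 0.01392 (leading)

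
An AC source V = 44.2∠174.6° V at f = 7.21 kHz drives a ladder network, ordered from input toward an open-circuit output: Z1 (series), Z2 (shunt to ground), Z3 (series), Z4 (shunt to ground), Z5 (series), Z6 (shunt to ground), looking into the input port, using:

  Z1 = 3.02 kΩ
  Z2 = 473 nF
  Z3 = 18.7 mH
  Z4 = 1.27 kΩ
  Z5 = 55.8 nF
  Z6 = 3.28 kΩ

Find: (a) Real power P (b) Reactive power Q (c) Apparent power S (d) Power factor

Step 1 — Angular frequency: ω = 2π·f = 2π·7210 = 4.53e+04 rad/s.
Step 2 — Component impedances:
  Z1: Z = R = 3020 Ω
  Z2: Z = 1/(jωC) = -j/(ω·C) = 0 - j46.67 Ω
  Z3: Z = jωL = j·4.53e+04·0.0187 = 0 + j847.1 Ω
  Z4: Z = R = 1270 Ω
  Z5: Z = 1/(jωC) = -j/(ω·C) = 0 - j395.6 Ω
  Z6: Z = R = 3280 Ω
Step 3 — Ladder network (open output): work backward from the far end, alternating series and parallel combinations. Z_in = 3021 - j47.84 Ω = 3022∠-0.9° Ω.
Step 4 — Source phasor: V = 44.2∠174.6° V = -44 + j4.16 V.
Step 5 — Current: I = V / Z = -0.01458 + j0.001146 A = 0.01463∠175.5° A.
Step 6 — Complex power: S = V·I* = 0.6464 - j0.01023 VA.
Step 7 — Real power: P = Re(S) = 0.6464 W.
Step 8 — Reactive power: Q = Im(S) = -0.01023 VAR.
Step 9 — Apparent power: |S| = 0.6465 VA.
Step 10 — Power factor: PF = P/|S| = 0.9999 (leading).

(a) P = 0.6464 W  (b) Q = -0.01023 VAR  (c) S = 0.6465 VA  (d) PF = 0.9999 (leading)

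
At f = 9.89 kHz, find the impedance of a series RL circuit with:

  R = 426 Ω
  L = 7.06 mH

Step 1 — Angular frequency: ω = 2π·f = 2π·9890 = 6.214e+04 rad/s.
Step 2 — Component impedances:
  R: Z = R = 426 Ω
  L: Z = jωL = j·6.214e+04·0.00706 = 0 + j438.7 Ω
Step 3 — Series combination: Z_total = R + L = 426 + j438.7 Ω = 611.5∠45.8° Ω.

Z = 426 + j438.7 Ω = 611.5∠45.8° Ω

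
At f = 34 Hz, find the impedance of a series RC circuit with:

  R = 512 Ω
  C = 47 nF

Step 1 — Angular frequency: ω = 2π·f = 2π·34 = 213.6 rad/s.
Step 2 — Component impedances:
  R: Z = R = 512 Ω
  C: Z = 1/(jωC) = -j/(ω·C) = 0 - j9.96e+04 Ω
Step 3 — Series combination: Z_total = R + C = 512 - j9.96e+04 Ω = 9.96e+04∠-89.7° Ω.

Z = 512 - j9.96e+04 Ω = 9.96e+04∠-89.7° Ω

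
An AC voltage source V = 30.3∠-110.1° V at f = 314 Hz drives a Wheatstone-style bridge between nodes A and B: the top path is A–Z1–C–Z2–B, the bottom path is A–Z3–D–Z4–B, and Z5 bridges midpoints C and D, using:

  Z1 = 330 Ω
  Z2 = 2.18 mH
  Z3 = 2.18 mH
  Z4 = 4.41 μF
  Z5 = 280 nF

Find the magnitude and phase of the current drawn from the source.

Step 1 — Angular frequency: ω = 2π·f = 2π·314 = 1973 rad/s.
Step 2 — Component impedances:
  Z1: Z = R = 330 Ω
  Z2: Z = jωL = j·1973·0.00218 = 0 + j4.301 Ω
  Z3: Z = jωL = j·1973·0.00218 = 0 + j4.301 Ω
  Z4: Z = 1/(jωC) = -j/(ω·C) = 0 - j114.9 Ω
  Z5: Z = 1/(jωC) = -j/(ω·C) = 0 - j1810 Ω
Step 3 — Bridge requires nodal analysis (the Z5 bridge couples midpoints C and D, so the two paths cannot be reduced to a simple series/parallel combination). Setting node B to ground and injecting 1 A at node A, the 3-node admittance system at A, C, D solves to V_A = Z_AB = 30.03 - j94.66 Ω = 99.31∠-72.4° Ω.
Step 4 — Source phasor: V = 30.3∠-110.1° V = -10.41 - j28.45 V.
Step 5 — Ohm's law: I = V / Z_total = (-10.41 - j28.45) / (30.03 - j94.66) = 0.2414 - j0.1866 A.
Step 6 — Convert to polar: |I| = 0.3051 A, ∠I = -37.7°.

I = 0.3051∠-37.7° A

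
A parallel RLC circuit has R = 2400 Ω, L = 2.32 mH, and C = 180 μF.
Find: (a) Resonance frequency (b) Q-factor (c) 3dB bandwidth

Step 1 — Resonance: ω₀ = 1/√(LC) = 1/√(0.00232·0.00018) = 1547 rad/s.
Step 2 — f₀ = ω₀/(2π) = 246.3 Hz.
Step 3 — Parallel Q: Q = R/(ω₀L) = 2400/(1547·0.00232) = 668.5.
Step 4 — Bandwidth: Δω = ω₀/Q = 2.315 rad/s; BW = Δω/(2π) = 0.3684 Hz.

(a) f₀ = 246.3 Hz  (b) Q = 668.5  (c) BW = 0.3684 Hz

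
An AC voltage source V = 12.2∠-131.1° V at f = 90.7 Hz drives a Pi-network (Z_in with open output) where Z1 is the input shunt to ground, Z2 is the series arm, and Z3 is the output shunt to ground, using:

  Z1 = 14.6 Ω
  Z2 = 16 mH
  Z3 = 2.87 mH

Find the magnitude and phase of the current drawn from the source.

Step 1 — Angular frequency: ω = 2π·f = 2π·90.7 = 569.9 rad/s.
Step 2 — Component impedances:
  Z1: Z = R = 14.6 Ω
  Z2: Z = jωL = j·569.9·0.016 = 0 + j9.118 Ω
  Z3: Z = jωL = j·569.9·0.00287 = 0 + j1.636 Ω
Step 3 — With open output, the series arm Z2 and the output shunt Z3 appear in series to ground: Z2 + Z3 = 0 + j10.75 Ω.
Step 4 — Parallel with input shunt Z1: Z_in = Z1 || (Z2 + Z3) = 5.135 + j6.972 Ω = 8.659∠53.6° Ω.
Step 5 — Source phasor: V = 12.2∠-131.1° V = -8.02 - j9.193 V.
Step 6 — Ohm's law: I = V / Z_total = (-8.02 - j9.193) / (5.135 + j6.972) = -1.404 + j0.1161 A.
Step 7 — Convert to polar: |I| = 1.409 A, ∠I = 175.3°.

I = 1.409∠175.3° A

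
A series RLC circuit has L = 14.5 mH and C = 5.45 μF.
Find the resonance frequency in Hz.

Step 1 — Resonance condition Im(Z)=0 gives ω₀ = 1/√(LC).
Step 2 — ω₀ = 1/√(0.0145·5.45e-06) = 3557 rad/s.
Step 3 — f₀ = ω₀/(2π) = 566.2 Hz.

f₀ = 566.2 Hz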